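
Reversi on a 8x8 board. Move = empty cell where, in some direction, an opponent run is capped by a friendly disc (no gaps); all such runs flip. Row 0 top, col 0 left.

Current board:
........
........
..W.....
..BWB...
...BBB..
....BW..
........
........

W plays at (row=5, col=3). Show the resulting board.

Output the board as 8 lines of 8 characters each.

Place W at (5,3); scan 8 dirs for brackets.
Dir NW: first cell '.' (not opp) -> no flip
Dir N: opp run (4,3) capped by W -> flip
Dir NE: opp run (4,4), next='.' -> no flip
Dir W: first cell '.' (not opp) -> no flip
Dir E: opp run (5,4) capped by W -> flip
Dir SW: first cell '.' (not opp) -> no flip
Dir S: first cell '.' (not opp) -> no flip
Dir SE: first cell '.' (not opp) -> no flip
All flips: (4,3) (5,4)

Answer: ........
........
..W.....
..BWB...
...WBB..
...WWW..
........
........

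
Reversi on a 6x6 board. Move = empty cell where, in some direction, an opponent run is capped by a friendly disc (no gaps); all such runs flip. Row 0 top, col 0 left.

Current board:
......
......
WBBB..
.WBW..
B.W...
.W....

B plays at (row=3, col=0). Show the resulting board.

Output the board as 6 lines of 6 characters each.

Answer: ......
......
WBBB..
BBBW..
B.W...
.W....

Derivation:
Place B at (3,0); scan 8 dirs for brackets.
Dir NW: edge -> no flip
Dir N: opp run (2,0), next='.' -> no flip
Dir NE: first cell 'B' (not opp) -> no flip
Dir W: edge -> no flip
Dir E: opp run (3,1) capped by B -> flip
Dir SW: edge -> no flip
Dir S: first cell 'B' (not opp) -> no flip
Dir SE: first cell '.' (not opp) -> no flip
All flips: (3,1)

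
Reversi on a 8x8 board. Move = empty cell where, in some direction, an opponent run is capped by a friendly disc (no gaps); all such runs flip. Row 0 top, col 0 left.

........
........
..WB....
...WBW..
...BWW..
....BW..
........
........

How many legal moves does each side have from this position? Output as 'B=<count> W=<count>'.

-- B to move --
(1,1): no bracket -> illegal
(1,2): no bracket -> illegal
(1,3): no bracket -> illegal
(2,1): flips 1 -> legal
(2,4): no bracket -> illegal
(2,5): no bracket -> illegal
(2,6): no bracket -> illegal
(3,1): no bracket -> illegal
(3,2): flips 1 -> legal
(3,6): flips 2 -> legal
(4,2): no bracket -> illegal
(4,6): flips 2 -> legal
(5,3): no bracket -> illegal
(5,6): flips 2 -> legal
(6,4): no bracket -> illegal
(6,5): no bracket -> illegal
(6,6): no bracket -> illegal
B mobility = 5
-- W to move --
(1,2): flips 2 -> legal
(1,3): flips 1 -> legal
(1,4): no bracket -> illegal
(2,4): flips 2 -> legal
(2,5): no bracket -> illegal
(3,2): no bracket -> illegal
(4,2): flips 1 -> legal
(5,2): no bracket -> illegal
(5,3): flips 2 -> legal
(6,3): flips 1 -> legal
(6,4): flips 1 -> legal
(6,5): no bracket -> illegal
W mobility = 7

Answer: B=5 W=7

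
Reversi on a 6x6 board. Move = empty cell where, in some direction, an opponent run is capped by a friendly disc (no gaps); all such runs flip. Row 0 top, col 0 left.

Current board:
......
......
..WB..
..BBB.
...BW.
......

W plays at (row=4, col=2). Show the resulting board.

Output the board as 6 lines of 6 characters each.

Place W at (4,2); scan 8 dirs for brackets.
Dir NW: first cell '.' (not opp) -> no flip
Dir N: opp run (3,2) capped by W -> flip
Dir NE: opp run (3,3), next='.' -> no flip
Dir W: first cell '.' (not opp) -> no flip
Dir E: opp run (4,3) capped by W -> flip
Dir SW: first cell '.' (not opp) -> no flip
Dir S: first cell '.' (not opp) -> no flip
Dir SE: first cell '.' (not opp) -> no flip
All flips: (3,2) (4,3)

Answer: ......
......
..WB..
..WBB.
..WWW.
......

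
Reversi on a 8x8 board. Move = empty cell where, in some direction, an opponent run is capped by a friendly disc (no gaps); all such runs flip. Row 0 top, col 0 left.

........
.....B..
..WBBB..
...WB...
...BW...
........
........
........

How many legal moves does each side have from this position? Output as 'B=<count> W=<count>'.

Answer: B=5 W=7

Derivation:
-- B to move --
(1,1): no bracket -> illegal
(1,2): no bracket -> illegal
(1,3): no bracket -> illegal
(2,1): flips 1 -> legal
(3,1): no bracket -> illegal
(3,2): flips 1 -> legal
(3,5): no bracket -> illegal
(4,2): flips 1 -> legal
(4,5): flips 1 -> legal
(5,3): no bracket -> illegal
(5,4): flips 1 -> legal
(5,5): no bracket -> illegal
B mobility = 5
-- W to move --
(0,4): no bracket -> illegal
(0,5): no bracket -> illegal
(0,6): flips 2 -> legal
(1,2): no bracket -> illegal
(1,3): flips 1 -> legal
(1,4): flips 2 -> legal
(1,6): no bracket -> illegal
(2,6): flips 3 -> legal
(3,2): no bracket -> illegal
(3,5): flips 1 -> legal
(3,6): no bracket -> illegal
(4,2): flips 1 -> legal
(4,5): no bracket -> illegal
(5,2): no bracket -> illegal
(5,3): flips 1 -> legal
(5,4): no bracket -> illegal
W mobility = 7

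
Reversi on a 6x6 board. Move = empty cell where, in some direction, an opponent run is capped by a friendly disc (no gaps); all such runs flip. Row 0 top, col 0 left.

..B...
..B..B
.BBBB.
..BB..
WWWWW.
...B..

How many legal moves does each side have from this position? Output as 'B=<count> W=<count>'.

-- B to move --
(3,0): no bracket -> illegal
(3,1): flips 1 -> legal
(3,4): no bracket -> illegal
(3,5): flips 1 -> legal
(4,5): no bracket -> illegal
(5,0): flips 1 -> legal
(5,1): flips 1 -> legal
(5,2): flips 1 -> legal
(5,4): flips 1 -> legal
(5,5): flips 1 -> legal
B mobility = 7
-- W to move --
(0,1): no bracket -> illegal
(0,3): no bracket -> illegal
(0,4): no bracket -> illegal
(0,5): no bracket -> illegal
(1,0): flips 2 -> legal
(1,1): flips 2 -> legal
(1,3): flips 2 -> legal
(1,4): flips 2 -> legal
(2,0): no bracket -> illegal
(2,5): no bracket -> illegal
(3,0): no bracket -> illegal
(3,1): no bracket -> illegal
(3,4): no bracket -> illegal
(3,5): no bracket -> illegal
(5,2): no bracket -> illegal
(5,4): no bracket -> illegal
W mobility = 4

Answer: B=7 W=4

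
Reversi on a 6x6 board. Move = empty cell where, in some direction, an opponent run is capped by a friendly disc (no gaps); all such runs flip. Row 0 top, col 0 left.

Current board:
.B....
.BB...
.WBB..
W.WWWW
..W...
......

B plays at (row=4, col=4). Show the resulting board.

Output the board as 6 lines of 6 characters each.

Answer: .B....
.BB...
.WBB..
W.WBWW
..W.B.
......

Derivation:
Place B at (4,4); scan 8 dirs for brackets.
Dir NW: opp run (3,3) capped by B -> flip
Dir N: opp run (3,4), next='.' -> no flip
Dir NE: opp run (3,5), next=edge -> no flip
Dir W: first cell '.' (not opp) -> no flip
Dir E: first cell '.' (not opp) -> no flip
Dir SW: first cell '.' (not opp) -> no flip
Dir S: first cell '.' (not opp) -> no flip
Dir SE: first cell '.' (not opp) -> no flip
All flips: (3,3)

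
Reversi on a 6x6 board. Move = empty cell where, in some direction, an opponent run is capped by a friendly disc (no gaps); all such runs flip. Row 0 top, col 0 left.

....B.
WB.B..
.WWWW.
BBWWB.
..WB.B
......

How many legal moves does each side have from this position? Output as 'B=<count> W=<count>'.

-- B to move --
(0,0): no bracket -> illegal
(0,1): no bracket -> illegal
(1,2): flips 2 -> legal
(1,4): flips 1 -> legal
(1,5): no bracket -> illegal
(2,0): no bracket -> illegal
(2,5): no bracket -> illegal
(3,5): flips 1 -> legal
(4,1): flips 1 -> legal
(4,4): flips 2 -> legal
(5,1): no bracket -> illegal
(5,2): no bracket -> illegal
(5,3): flips 1 -> legal
B mobility = 6
-- W to move --
(0,0): flips 1 -> legal
(0,1): flips 1 -> legal
(0,2): flips 1 -> legal
(0,3): flips 1 -> legal
(0,5): no bracket -> illegal
(1,2): flips 1 -> legal
(1,4): no bracket -> illegal
(1,5): no bracket -> illegal
(2,0): flips 1 -> legal
(2,5): no bracket -> illegal
(3,5): flips 1 -> legal
(4,0): flips 1 -> legal
(4,1): flips 1 -> legal
(4,4): flips 2 -> legal
(5,2): no bracket -> illegal
(5,3): flips 1 -> legal
(5,4): flips 1 -> legal
(5,5): no bracket -> illegal
W mobility = 12

Answer: B=6 W=12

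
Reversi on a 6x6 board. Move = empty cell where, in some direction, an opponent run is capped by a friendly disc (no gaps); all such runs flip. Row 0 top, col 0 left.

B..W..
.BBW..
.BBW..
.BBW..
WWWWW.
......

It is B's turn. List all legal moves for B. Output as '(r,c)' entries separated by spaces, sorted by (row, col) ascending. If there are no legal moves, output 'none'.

(0,2): no bracket -> illegal
(0,4): flips 1 -> legal
(1,4): flips 2 -> legal
(2,4): flips 1 -> legal
(3,0): no bracket -> illegal
(3,4): flips 2 -> legal
(3,5): no bracket -> illegal
(4,5): no bracket -> illegal
(5,0): flips 1 -> legal
(5,1): flips 1 -> legal
(5,2): flips 1 -> legal
(5,3): flips 1 -> legal
(5,4): flips 1 -> legal
(5,5): flips 2 -> legal

Answer: (0,4) (1,4) (2,4) (3,4) (5,0) (5,1) (5,2) (5,3) (5,4) (5,5)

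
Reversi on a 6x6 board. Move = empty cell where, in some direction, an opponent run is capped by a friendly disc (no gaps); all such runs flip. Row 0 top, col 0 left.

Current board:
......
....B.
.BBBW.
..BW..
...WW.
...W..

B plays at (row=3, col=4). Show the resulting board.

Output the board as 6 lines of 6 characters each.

Place B at (3,4); scan 8 dirs for brackets.
Dir NW: first cell 'B' (not opp) -> no flip
Dir N: opp run (2,4) capped by B -> flip
Dir NE: first cell '.' (not opp) -> no flip
Dir W: opp run (3,3) capped by B -> flip
Dir E: first cell '.' (not opp) -> no flip
Dir SW: opp run (4,3), next='.' -> no flip
Dir S: opp run (4,4), next='.' -> no flip
Dir SE: first cell '.' (not opp) -> no flip
All flips: (2,4) (3,3)

Answer: ......
....B.
.BBBB.
..BBB.
...WW.
...W..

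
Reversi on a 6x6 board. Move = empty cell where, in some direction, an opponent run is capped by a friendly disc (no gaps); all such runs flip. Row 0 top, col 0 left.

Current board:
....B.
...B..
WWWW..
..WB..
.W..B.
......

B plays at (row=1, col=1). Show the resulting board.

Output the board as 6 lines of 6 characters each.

Answer: ....B.
.B.B..
WWBW..
..WB..
.W..B.
......

Derivation:
Place B at (1,1); scan 8 dirs for brackets.
Dir NW: first cell '.' (not opp) -> no flip
Dir N: first cell '.' (not opp) -> no flip
Dir NE: first cell '.' (not opp) -> no flip
Dir W: first cell '.' (not opp) -> no flip
Dir E: first cell '.' (not opp) -> no flip
Dir SW: opp run (2,0), next=edge -> no flip
Dir S: opp run (2,1), next='.' -> no flip
Dir SE: opp run (2,2) capped by B -> flip
All flips: (2,2)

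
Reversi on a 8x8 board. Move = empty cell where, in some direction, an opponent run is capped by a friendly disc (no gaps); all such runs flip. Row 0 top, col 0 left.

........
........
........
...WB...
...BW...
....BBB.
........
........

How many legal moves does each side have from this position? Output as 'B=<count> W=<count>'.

-- B to move --
(2,2): flips 2 -> legal
(2,3): flips 1 -> legal
(2,4): no bracket -> illegal
(3,2): flips 1 -> legal
(3,5): no bracket -> illegal
(4,2): no bracket -> illegal
(4,5): flips 1 -> legal
(5,3): no bracket -> illegal
B mobility = 4
-- W to move --
(2,3): no bracket -> illegal
(2,4): flips 1 -> legal
(2,5): no bracket -> illegal
(3,2): no bracket -> illegal
(3,5): flips 1 -> legal
(4,2): flips 1 -> legal
(4,5): no bracket -> illegal
(4,6): no bracket -> illegal
(4,7): no bracket -> illegal
(5,2): no bracket -> illegal
(5,3): flips 1 -> legal
(5,7): no bracket -> illegal
(6,3): no bracket -> illegal
(6,4): flips 1 -> legal
(6,5): no bracket -> illegal
(6,6): flips 1 -> legal
(6,7): no bracket -> illegal
W mobility = 6

Answer: B=4 W=6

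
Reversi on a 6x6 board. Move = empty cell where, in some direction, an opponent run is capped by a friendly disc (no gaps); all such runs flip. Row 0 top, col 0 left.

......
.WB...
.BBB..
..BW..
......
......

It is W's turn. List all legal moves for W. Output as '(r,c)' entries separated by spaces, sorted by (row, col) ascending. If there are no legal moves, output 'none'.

(0,1): no bracket -> illegal
(0,2): no bracket -> illegal
(0,3): no bracket -> illegal
(1,0): no bracket -> illegal
(1,3): flips 2 -> legal
(1,4): no bracket -> illegal
(2,0): no bracket -> illegal
(2,4): no bracket -> illegal
(3,0): no bracket -> illegal
(3,1): flips 2 -> legal
(3,4): no bracket -> illegal
(4,1): no bracket -> illegal
(4,2): no bracket -> illegal
(4,3): no bracket -> illegal

Answer: (1,3) (3,1)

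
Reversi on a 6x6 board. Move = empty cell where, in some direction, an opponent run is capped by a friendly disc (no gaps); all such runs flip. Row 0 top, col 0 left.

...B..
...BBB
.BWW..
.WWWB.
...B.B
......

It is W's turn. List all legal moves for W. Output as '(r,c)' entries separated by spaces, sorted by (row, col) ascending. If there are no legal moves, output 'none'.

(0,2): no bracket -> illegal
(0,4): flips 1 -> legal
(0,5): flips 1 -> legal
(1,0): flips 1 -> legal
(1,1): flips 1 -> legal
(1,2): no bracket -> illegal
(2,0): flips 1 -> legal
(2,4): no bracket -> illegal
(2,5): no bracket -> illegal
(3,0): no bracket -> illegal
(3,5): flips 1 -> legal
(4,2): no bracket -> illegal
(4,4): no bracket -> illegal
(5,2): no bracket -> illegal
(5,3): flips 1 -> legal
(5,4): flips 1 -> legal
(5,5): no bracket -> illegal

Answer: (0,4) (0,5) (1,0) (1,1) (2,0) (3,5) (5,3) (5,4)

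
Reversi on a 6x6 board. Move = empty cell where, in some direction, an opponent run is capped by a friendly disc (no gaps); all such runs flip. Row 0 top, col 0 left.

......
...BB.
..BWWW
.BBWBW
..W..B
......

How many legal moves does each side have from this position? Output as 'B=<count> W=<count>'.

-- B to move --
(1,2): flips 1 -> legal
(1,5): flips 2 -> legal
(4,1): no bracket -> illegal
(4,3): flips 2 -> legal
(4,4): flips 1 -> legal
(5,1): no bracket -> illegal
(5,2): flips 1 -> legal
(5,3): flips 1 -> legal
B mobility = 6
-- W to move --
(0,2): flips 1 -> legal
(0,3): flips 2 -> legal
(0,4): flips 1 -> legal
(0,5): flips 1 -> legal
(1,1): flips 1 -> legal
(1,2): flips 2 -> legal
(1,5): no bracket -> illegal
(2,0): flips 1 -> legal
(2,1): flips 1 -> legal
(3,0): flips 2 -> legal
(4,0): no bracket -> illegal
(4,1): flips 1 -> legal
(4,3): flips 1 -> legal
(4,4): flips 1 -> legal
(5,4): no bracket -> illegal
(5,5): flips 1 -> legal
W mobility = 13

Answer: B=6 W=13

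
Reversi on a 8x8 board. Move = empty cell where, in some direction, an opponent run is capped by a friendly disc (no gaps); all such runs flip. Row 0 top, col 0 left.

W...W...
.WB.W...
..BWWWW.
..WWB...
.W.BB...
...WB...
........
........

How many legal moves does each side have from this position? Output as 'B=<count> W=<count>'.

-- B to move --
(0,1): no bracket -> illegal
(0,2): no bracket -> illegal
(0,3): no bracket -> illegal
(0,5): no bracket -> illegal
(1,0): flips 1 -> legal
(1,3): flips 2 -> legal
(1,5): no bracket -> illegal
(1,6): flips 1 -> legal
(1,7): no bracket -> illegal
(2,0): no bracket -> illegal
(2,1): flips 1 -> legal
(2,7): flips 4 -> legal
(3,0): no bracket -> illegal
(3,1): flips 2 -> legal
(3,5): no bracket -> illegal
(3,6): no bracket -> illegal
(3,7): no bracket -> illegal
(4,0): no bracket -> illegal
(4,2): flips 1 -> legal
(5,0): no bracket -> illegal
(5,1): no bracket -> illegal
(5,2): flips 1 -> legal
(6,2): flips 1 -> legal
(6,3): flips 1 -> legal
(6,4): no bracket -> illegal
B mobility = 10
-- W to move --
(0,1): flips 1 -> legal
(0,2): flips 2 -> legal
(0,3): no bracket -> illegal
(1,3): flips 1 -> legal
(2,1): flips 1 -> legal
(3,1): no bracket -> illegal
(3,5): flips 2 -> legal
(4,2): no bracket -> illegal
(4,5): flips 1 -> legal
(5,2): flips 2 -> legal
(5,5): flips 2 -> legal
(6,3): no bracket -> illegal
(6,4): flips 3 -> legal
(6,5): flips 2 -> legal
W mobility = 10

Answer: B=10 W=10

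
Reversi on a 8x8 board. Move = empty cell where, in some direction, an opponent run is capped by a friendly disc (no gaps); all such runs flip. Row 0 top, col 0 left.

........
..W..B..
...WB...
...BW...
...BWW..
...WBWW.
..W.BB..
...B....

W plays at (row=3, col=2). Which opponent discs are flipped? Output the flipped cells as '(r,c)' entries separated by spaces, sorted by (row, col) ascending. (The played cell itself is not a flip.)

Answer: (3,3)

Derivation:
Dir NW: first cell '.' (not opp) -> no flip
Dir N: first cell '.' (not opp) -> no flip
Dir NE: first cell 'W' (not opp) -> no flip
Dir W: first cell '.' (not opp) -> no flip
Dir E: opp run (3,3) capped by W -> flip
Dir SW: first cell '.' (not opp) -> no flip
Dir S: first cell '.' (not opp) -> no flip
Dir SE: opp run (4,3) (5,4) (6,5), next='.' -> no flip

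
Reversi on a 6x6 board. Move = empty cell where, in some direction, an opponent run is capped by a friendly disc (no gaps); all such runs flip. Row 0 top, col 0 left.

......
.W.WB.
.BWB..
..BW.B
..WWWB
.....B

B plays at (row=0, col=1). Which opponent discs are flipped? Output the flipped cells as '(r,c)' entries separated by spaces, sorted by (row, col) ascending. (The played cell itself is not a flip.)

Dir NW: edge -> no flip
Dir N: edge -> no flip
Dir NE: edge -> no flip
Dir W: first cell '.' (not opp) -> no flip
Dir E: first cell '.' (not opp) -> no flip
Dir SW: first cell '.' (not opp) -> no flip
Dir S: opp run (1,1) capped by B -> flip
Dir SE: first cell '.' (not opp) -> no flip

Answer: (1,1)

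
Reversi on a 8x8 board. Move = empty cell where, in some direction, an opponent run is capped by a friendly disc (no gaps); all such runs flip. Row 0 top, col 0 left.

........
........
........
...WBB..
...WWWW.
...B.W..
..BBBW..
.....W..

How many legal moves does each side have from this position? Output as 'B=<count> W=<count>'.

Answer: B=8 W=9

Derivation:
-- B to move --
(2,2): no bracket -> illegal
(2,3): flips 2 -> legal
(2,4): no bracket -> illegal
(3,2): flips 1 -> legal
(3,6): no bracket -> illegal
(3,7): flips 2 -> legal
(4,2): no bracket -> illegal
(4,7): no bracket -> illegal
(5,2): flips 1 -> legal
(5,4): flips 1 -> legal
(5,6): flips 1 -> legal
(5,7): flips 1 -> legal
(6,6): flips 1 -> legal
(7,4): no bracket -> illegal
(7,6): no bracket -> illegal
B mobility = 8
-- W to move --
(2,3): flips 1 -> legal
(2,4): flips 2 -> legal
(2,5): flips 2 -> legal
(2,6): flips 1 -> legal
(3,6): flips 2 -> legal
(4,2): flips 2 -> legal
(5,1): no bracket -> illegal
(5,2): no bracket -> illegal
(5,4): no bracket -> illegal
(6,1): flips 3 -> legal
(7,1): flips 2 -> legal
(7,2): no bracket -> illegal
(7,3): flips 3 -> legal
(7,4): no bracket -> illegal
W mobility = 9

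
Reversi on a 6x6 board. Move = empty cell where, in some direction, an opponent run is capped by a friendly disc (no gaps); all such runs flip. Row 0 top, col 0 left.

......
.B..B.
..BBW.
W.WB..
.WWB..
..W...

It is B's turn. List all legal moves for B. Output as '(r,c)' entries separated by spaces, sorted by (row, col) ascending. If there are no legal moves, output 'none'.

Answer: (1,5) (2,1) (2,5) (3,1) (3,4) (4,0) (5,0) (5,1)

Derivation:
(1,3): no bracket -> illegal
(1,5): flips 1 -> legal
(2,0): no bracket -> illegal
(2,1): flips 1 -> legal
(2,5): flips 1 -> legal
(3,1): flips 1 -> legal
(3,4): flips 1 -> legal
(3,5): no bracket -> illegal
(4,0): flips 2 -> legal
(5,0): flips 2 -> legal
(5,1): flips 1 -> legal
(5,3): no bracket -> illegal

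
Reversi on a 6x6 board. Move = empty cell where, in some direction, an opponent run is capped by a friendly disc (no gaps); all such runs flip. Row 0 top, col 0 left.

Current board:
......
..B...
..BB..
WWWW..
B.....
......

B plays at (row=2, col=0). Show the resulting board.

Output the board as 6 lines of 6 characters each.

Place B at (2,0); scan 8 dirs for brackets.
Dir NW: edge -> no flip
Dir N: first cell '.' (not opp) -> no flip
Dir NE: first cell '.' (not opp) -> no flip
Dir W: edge -> no flip
Dir E: first cell '.' (not opp) -> no flip
Dir SW: edge -> no flip
Dir S: opp run (3,0) capped by B -> flip
Dir SE: opp run (3,1), next='.' -> no flip
All flips: (3,0)

Answer: ......
..B...
B.BB..
BWWW..
B.....
......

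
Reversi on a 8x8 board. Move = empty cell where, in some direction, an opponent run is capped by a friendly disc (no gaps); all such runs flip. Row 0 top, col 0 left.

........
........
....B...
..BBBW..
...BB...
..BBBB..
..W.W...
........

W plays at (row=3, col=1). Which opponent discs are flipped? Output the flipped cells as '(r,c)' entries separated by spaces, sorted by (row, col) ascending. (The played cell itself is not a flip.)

Dir NW: first cell '.' (not opp) -> no flip
Dir N: first cell '.' (not opp) -> no flip
Dir NE: first cell '.' (not opp) -> no flip
Dir W: first cell '.' (not opp) -> no flip
Dir E: opp run (3,2) (3,3) (3,4) capped by W -> flip
Dir SW: first cell '.' (not opp) -> no flip
Dir S: first cell '.' (not opp) -> no flip
Dir SE: first cell '.' (not opp) -> no flip

Answer: (3,2) (3,3) (3,4)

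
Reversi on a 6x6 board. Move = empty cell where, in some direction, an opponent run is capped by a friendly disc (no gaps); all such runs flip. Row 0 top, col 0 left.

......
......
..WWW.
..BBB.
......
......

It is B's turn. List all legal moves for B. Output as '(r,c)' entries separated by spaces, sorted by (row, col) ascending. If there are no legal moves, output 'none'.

(1,1): flips 1 -> legal
(1,2): flips 2 -> legal
(1,3): flips 1 -> legal
(1,4): flips 2 -> legal
(1,5): flips 1 -> legal
(2,1): no bracket -> illegal
(2,5): no bracket -> illegal
(3,1): no bracket -> illegal
(3,5): no bracket -> illegal

Answer: (1,1) (1,2) (1,3) (1,4) (1,5)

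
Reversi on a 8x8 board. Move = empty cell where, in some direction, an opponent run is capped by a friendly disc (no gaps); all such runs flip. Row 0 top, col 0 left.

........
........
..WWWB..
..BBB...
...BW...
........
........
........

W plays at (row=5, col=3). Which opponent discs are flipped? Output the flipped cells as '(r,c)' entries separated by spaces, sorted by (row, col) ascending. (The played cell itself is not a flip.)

Dir NW: first cell '.' (not opp) -> no flip
Dir N: opp run (4,3) (3,3) capped by W -> flip
Dir NE: first cell 'W' (not opp) -> no flip
Dir W: first cell '.' (not opp) -> no flip
Dir E: first cell '.' (not opp) -> no flip
Dir SW: first cell '.' (not opp) -> no flip
Dir S: first cell '.' (not opp) -> no flip
Dir SE: first cell '.' (not opp) -> no flip

Answer: (3,3) (4,3)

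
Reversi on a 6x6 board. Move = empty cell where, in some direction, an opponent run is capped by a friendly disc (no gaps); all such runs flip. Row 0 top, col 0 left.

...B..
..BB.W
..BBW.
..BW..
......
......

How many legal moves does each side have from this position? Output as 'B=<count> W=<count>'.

-- B to move --
(0,4): no bracket -> illegal
(0,5): no bracket -> illegal
(1,4): no bracket -> illegal
(2,5): flips 1 -> legal
(3,4): flips 1 -> legal
(3,5): flips 1 -> legal
(4,2): no bracket -> illegal
(4,3): flips 1 -> legal
(4,4): flips 1 -> legal
B mobility = 5
-- W to move --
(0,1): no bracket -> illegal
(0,2): flips 1 -> legal
(0,4): no bracket -> illegal
(1,1): flips 1 -> legal
(1,4): no bracket -> illegal
(2,1): flips 2 -> legal
(3,1): flips 1 -> legal
(3,4): no bracket -> illegal
(4,1): no bracket -> illegal
(4,2): no bracket -> illegal
(4,3): no bracket -> illegal
W mobility = 4

Answer: B=5 W=4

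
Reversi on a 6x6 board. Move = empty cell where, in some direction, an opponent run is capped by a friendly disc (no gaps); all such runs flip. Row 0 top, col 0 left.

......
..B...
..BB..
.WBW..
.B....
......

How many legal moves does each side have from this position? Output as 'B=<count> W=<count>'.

Answer: B=6 W=3

Derivation:
-- B to move --
(2,0): no bracket -> illegal
(2,1): flips 1 -> legal
(2,4): no bracket -> illegal
(3,0): flips 1 -> legal
(3,4): flips 1 -> legal
(4,0): flips 1 -> legal
(4,2): no bracket -> illegal
(4,3): flips 1 -> legal
(4,4): flips 1 -> legal
B mobility = 6
-- W to move --
(0,1): no bracket -> illegal
(0,2): no bracket -> illegal
(0,3): no bracket -> illegal
(1,1): flips 1 -> legal
(1,3): flips 2 -> legal
(1,4): no bracket -> illegal
(2,1): no bracket -> illegal
(2,4): no bracket -> illegal
(3,0): no bracket -> illegal
(3,4): no bracket -> illegal
(4,0): no bracket -> illegal
(4,2): no bracket -> illegal
(4,3): no bracket -> illegal
(5,0): no bracket -> illegal
(5,1): flips 1 -> legal
(5,2): no bracket -> illegal
W mobility = 3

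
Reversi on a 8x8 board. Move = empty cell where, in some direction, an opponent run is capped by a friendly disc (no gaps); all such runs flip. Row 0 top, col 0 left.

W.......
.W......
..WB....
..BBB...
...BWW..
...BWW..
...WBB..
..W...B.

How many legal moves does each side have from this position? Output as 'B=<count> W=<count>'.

-- B to move --
(0,1): no bracket -> illegal
(0,2): no bracket -> illegal
(1,0): no bracket -> illegal
(1,2): flips 1 -> legal
(1,3): no bracket -> illegal
(2,0): no bracket -> illegal
(2,1): flips 1 -> legal
(3,1): no bracket -> illegal
(3,5): flips 3 -> legal
(3,6): no bracket -> illegal
(4,6): flips 3 -> legal
(5,2): no bracket -> illegal
(5,6): flips 3 -> legal
(6,1): no bracket -> illegal
(6,2): flips 1 -> legal
(6,6): flips 2 -> legal
(7,1): no bracket -> illegal
(7,3): flips 1 -> legal
(7,4): no bracket -> illegal
B mobility = 8
-- W to move --
(1,2): flips 2 -> legal
(1,3): flips 4 -> legal
(1,4): no bracket -> illegal
(2,1): flips 2 -> legal
(2,4): flips 2 -> legal
(2,5): no bracket -> illegal
(3,1): no bracket -> illegal
(3,5): no bracket -> illegal
(4,1): no bracket -> illegal
(4,2): flips 2 -> legal
(5,2): flips 1 -> legal
(5,6): no bracket -> illegal
(6,2): flips 1 -> legal
(6,6): flips 2 -> legal
(6,7): no bracket -> illegal
(7,3): flips 1 -> legal
(7,4): flips 1 -> legal
(7,5): flips 1 -> legal
(7,7): no bracket -> illegal
W mobility = 11

Answer: B=8 W=11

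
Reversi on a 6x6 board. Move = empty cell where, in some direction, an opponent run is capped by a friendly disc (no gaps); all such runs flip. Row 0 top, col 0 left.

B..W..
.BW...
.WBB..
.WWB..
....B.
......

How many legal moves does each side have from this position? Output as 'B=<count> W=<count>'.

-- B to move --
(0,1): flips 1 -> legal
(0,2): flips 1 -> legal
(0,4): no bracket -> illegal
(1,0): no bracket -> illegal
(1,3): flips 1 -> legal
(1,4): no bracket -> illegal
(2,0): flips 1 -> legal
(3,0): flips 2 -> legal
(4,0): flips 1 -> legal
(4,1): flips 3 -> legal
(4,2): flips 1 -> legal
(4,3): no bracket -> illegal
B mobility = 8
-- W to move --
(0,1): flips 1 -> legal
(0,2): no bracket -> illegal
(1,0): flips 1 -> legal
(1,3): flips 1 -> legal
(1,4): flips 1 -> legal
(2,0): no bracket -> illegal
(2,4): flips 2 -> legal
(3,4): flips 2 -> legal
(3,5): no bracket -> illegal
(4,2): no bracket -> illegal
(4,3): no bracket -> illegal
(4,5): no bracket -> illegal
(5,3): no bracket -> illegal
(5,4): no bracket -> illegal
(5,5): no bracket -> illegal
W mobility = 6

Answer: B=8 W=6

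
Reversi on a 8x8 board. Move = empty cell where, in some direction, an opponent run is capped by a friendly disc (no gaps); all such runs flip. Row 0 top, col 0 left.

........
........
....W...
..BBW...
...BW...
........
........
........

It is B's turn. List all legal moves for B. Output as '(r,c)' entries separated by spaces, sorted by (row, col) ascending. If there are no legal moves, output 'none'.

(1,3): no bracket -> illegal
(1,4): no bracket -> illegal
(1,5): flips 1 -> legal
(2,3): no bracket -> illegal
(2,5): flips 1 -> legal
(3,5): flips 1 -> legal
(4,5): flips 1 -> legal
(5,3): no bracket -> illegal
(5,4): no bracket -> illegal
(5,5): flips 1 -> legal

Answer: (1,5) (2,5) (3,5) (4,5) (5,5)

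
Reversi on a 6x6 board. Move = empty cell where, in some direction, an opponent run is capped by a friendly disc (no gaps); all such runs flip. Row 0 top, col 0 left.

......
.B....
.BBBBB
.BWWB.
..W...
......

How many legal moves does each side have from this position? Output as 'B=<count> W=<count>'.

-- B to move --
(4,1): flips 1 -> legal
(4,3): flips 2 -> legal
(4,4): flips 1 -> legal
(5,1): flips 2 -> legal
(5,2): flips 2 -> legal
(5,3): flips 1 -> legal
B mobility = 6
-- W to move --
(0,0): flips 2 -> legal
(0,1): no bracket -> illegal
(0,2): no bracket -> illegal
(1,0): flips 1 -> legal
(1,2): flips 1 -> legal
(1,3): flips 1 -> legal
(1,4): flips 1 -> legal
(1,5): flips 1 -> legal
(2,0): flips 1 -> legal
(3,0): flips 1 -> legal
(3,5): flips 1 -> legal
(4,0): no bracket -> illegal
(4,1): no bracket -> illegal
(4,3): no bracket -> illegal
(4,4): no bracket -> illegal
(4,5): no bracket -> illegal
W mobility = 9

Answer: B=6 W=9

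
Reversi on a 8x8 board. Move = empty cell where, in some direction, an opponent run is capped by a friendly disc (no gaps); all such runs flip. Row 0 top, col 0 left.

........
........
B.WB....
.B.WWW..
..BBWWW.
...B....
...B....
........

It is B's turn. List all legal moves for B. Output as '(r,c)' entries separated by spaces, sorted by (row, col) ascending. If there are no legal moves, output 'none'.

Answer: (1,3) (2,1) (2,4) (2,5) (2,6) (4,7) (5,6)

Derivation:
(1,1): no bracket -> illegal
(1,2): no bracket -> illegal
(1,3): flips 1 -> legal
(2,1): flips 1 -> legal
(2,4): flips 1 -> legal
(2,5): flips 1 -> legal
(2,6): flips 2 -> legal
(3,2): no bracket -> illegal
(3,6): no bracket -> illegal
(3,7): no bracket -> illegal
(4,7): flips 3 -> legal
(5,4): no bracket -> illegal
(5,5): no bracket -> illegal
(5,6): flips 2 -> legal
(5,7): no bracket -> illegal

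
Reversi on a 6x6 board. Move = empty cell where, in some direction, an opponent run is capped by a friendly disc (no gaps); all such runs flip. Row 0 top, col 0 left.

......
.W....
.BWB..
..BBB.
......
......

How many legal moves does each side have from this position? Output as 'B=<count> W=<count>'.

Answer: B=3 W=5

Derivation:
-- B to move --
(0,0): flips 2 -> legal
(0,1): flips 1 -> legal
(0,2): no bracket -> illegal
(1,0): no bracket -> illegal
(1,2): flips 1 -> legal
(1,3): no bracket -> illegal
(2,0): no bracket -> illegal
(3,1): no bracket -> illegal
B mobility = 3
-- W to move --
(1,0): no bracket -> illegal
(1,2): no bracket -> illegal
(1,3): no bracket -> illegal
(1,4): no bracket -> illegal
(2,0): flips 1 -> legal
(2,4): flips 1 -> legal
(2,5): no bracket -> illegal
(3,0): no bracket -> illegal
(3,1): flips 1 -> legal
(3,5): no bracket -> illegal
(4,1): no bracket -> illegal
(4,2): flips 1 -> legal
(4,3): no bracket -> illegal
(4,4): flips 1 -> legal
(4,5): no bracket -> illegal
W mobility = 5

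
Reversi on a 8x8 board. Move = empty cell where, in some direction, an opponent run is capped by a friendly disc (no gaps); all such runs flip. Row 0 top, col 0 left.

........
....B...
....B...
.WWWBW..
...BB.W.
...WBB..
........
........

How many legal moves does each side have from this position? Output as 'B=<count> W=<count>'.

-- B to move --
(2,0): no bracket -> illegal
(2,1): flips 1 -> legal
(2,2): flips 1 -> legal
(2,3): flips 1 -> legal
(2,5): no bracket -> illegal
(2,6): flips 1 -> legal
(3,0): flips 3 -> legal
(3,6): flips 1 -> legal
(3,7): flips 1 -> legal
(4,0): no bracket -> illegal
(4,1): no bracket -> illegal
(4,2): flips 1 -> legal
(4,5): no bracket -> illegal
(4,7): no bracket -> illegal
(5,2): flips 1 -> legal
(5,6): no bracket -> illegal
(5,7): flips 2 -> legal
(6,2): flips 1 -> legal
(6,3): flips 1 -> legal
(6,4): no bracket -> illegal
B mobility = 12
-- W to move --
(0,3): no bracket -> illegal
(0,4): no bracket -> illegal
(0,5): no bracket -> illegal
(1,3): flips 1 -> legal
(1,5): flips 1 -> legal
(2,3): no bracket -> illegal
(2,5): no bracket -> illegal
(4,2): no bracket -> illegal
(4,5): no bracket -> illegal
(5,2): no bracket -> illegal
(5,6): flips 2 -> legal
(6,3): no bracket -> illegal
(6,4): flips 1 -> legal
(6,5): flips 2 -> legal
(6,6): flips 2 -> legal
W mobility = 6

Answer: B=12 W=6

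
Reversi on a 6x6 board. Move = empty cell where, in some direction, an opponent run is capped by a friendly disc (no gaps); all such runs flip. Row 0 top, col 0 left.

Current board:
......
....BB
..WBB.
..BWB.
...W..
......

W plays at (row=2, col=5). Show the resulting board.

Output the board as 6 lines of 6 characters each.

Answer: ......
....BB
..WWWW
..BWW.
...W..
......

Derivation:
Place W at (2,5); scan 8 dirs for brackets.
Dir NW: opp run (1,4), next='.' -> no flip
Dir N: opp run (1,5), next='.' -> no flip
Dir NE: edge -> no flip
Dir W: opp run (2,4) (2,3) capped by W -> flip
Dir E: edge -> no flip
Dir SW: opp run (3,4) capped by W -> flip
Dir S: first cell '.' (not opp) -> no flip
Dir SE: edge -> no flip
All flips: (2,3) (2,4) (3,4)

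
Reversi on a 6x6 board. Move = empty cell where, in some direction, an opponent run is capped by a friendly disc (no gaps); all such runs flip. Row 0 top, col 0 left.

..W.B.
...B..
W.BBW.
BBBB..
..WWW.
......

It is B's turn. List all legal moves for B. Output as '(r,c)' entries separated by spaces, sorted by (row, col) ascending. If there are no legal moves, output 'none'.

(0,1): no bracket -> illegal
(0,3): no bracket -> illegal
(1,0): flips 1 -> legal
(1,1): no bracket -> illegal
(1,2): no bracket -> illegal
(1,4): no bracket -> illegal
(1,5): flips 1 -> legal
(2,1): no bracket -> illegal
(2,5): flips 1 -> legal
(3,4): no bracket -> illegal
(3,5): flips 1 -> legal
(4,1): no bracket -> illegal
(4,5): no bracket -> illegal
(5,1): flips 1 -> legal
(5,2): flips 1 -> legal
(5,3): flips 2 -> legal
(5,4): flips 1 -> legal
(5,5): flips 1 -> legal

Answer: (1,0) (1,5) (2,5) (3,5) (5,1) (5,2) (5,3) (5,4) (5,5)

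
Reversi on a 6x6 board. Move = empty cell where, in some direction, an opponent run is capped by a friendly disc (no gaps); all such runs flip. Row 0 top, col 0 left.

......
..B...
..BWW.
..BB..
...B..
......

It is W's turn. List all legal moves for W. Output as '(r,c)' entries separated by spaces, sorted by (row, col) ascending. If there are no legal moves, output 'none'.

Answer: (0,1) (2,1) (4,1) (4,2) (5,3)

Derivation:
(0,1): flips 1 -> legal
(0,2): no bracket -> illegal
(0,3): no bracket -> illegal
(1,1): no bracket -> illegal
(1,3): no bracket -> illegal
(2,1): flips 1 -> legal
(3,1): no bracket -> illegal
(3,4): no bracket -> illegal
(4,1): flips 1 -> legal
(4,2): flips 1 -> legal
(4,4): no bracket -> illegal
(5,2): no bracket -> illegal
(5,3): flips 2 -> legal
(5,4): no bracket -> illegal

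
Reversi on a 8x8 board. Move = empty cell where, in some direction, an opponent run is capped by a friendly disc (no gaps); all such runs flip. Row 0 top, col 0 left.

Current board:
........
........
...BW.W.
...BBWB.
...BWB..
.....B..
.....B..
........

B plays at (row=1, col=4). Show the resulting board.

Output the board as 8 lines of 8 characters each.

Answer: ........
....B...
...BB.W.
...BBWB.
...BWB..
.....B..
.....B..
........

Derivation:
Place B at (1,4); scan 8 dirs for brackets.
Dir NW: first cell '.' (not opp) -> no flip
Dir N: first cell '.' (not opp) -> no flip
Dir NE: first cell '.' (not opp) -> no flip
Dir W: first cell '.' (not opp) -> no flip
Dir E: first cell '.' (not opp) -> no flip
Dir SW: first cell 'B' (not opp) -> no flip
Dir S: opp run (2,4) capped by B -> flip
Dir SE: first cell '.' (not opp) -> no flip
All flips: (2,4)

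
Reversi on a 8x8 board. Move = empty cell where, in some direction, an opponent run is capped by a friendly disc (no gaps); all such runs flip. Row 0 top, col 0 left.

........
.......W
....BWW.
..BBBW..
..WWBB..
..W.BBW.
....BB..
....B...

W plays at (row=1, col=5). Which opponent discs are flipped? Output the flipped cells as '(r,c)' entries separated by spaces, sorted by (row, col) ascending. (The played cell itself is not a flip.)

Dir NW: first cell '.' (not opp) -> no flip
Dir N: first cell '.' (not opp) -> no flip
Dir NE: first cell '.' (not opp) -> no flip
Dir W: first cell '.' (not opp) -> no flip
Dir E: first cell '.' (not opp) -> no flip
Dir SW: opp run (2,4) (3,3) capped by W -> flip
Dir S: first cell 'W' (not opp) -> no flip
Dir SE: first cell 'W' (not opp) -> no flip

Answer: (2,4) (3,3)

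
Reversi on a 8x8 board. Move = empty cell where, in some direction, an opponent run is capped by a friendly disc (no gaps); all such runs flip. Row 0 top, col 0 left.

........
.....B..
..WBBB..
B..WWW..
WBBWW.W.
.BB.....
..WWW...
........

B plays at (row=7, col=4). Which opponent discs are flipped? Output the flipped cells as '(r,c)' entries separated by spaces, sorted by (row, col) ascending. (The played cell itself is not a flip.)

Answer: (6,3)

Derivation:
Dir NW: opp run (6,3) capped by B -> flip
Dir N: opp run (6,4), next='.' -> no flip
Dir NE: first cell '.' (not opp) -> no flip
Dir W: first cell '.' (not opp) -> no flip
Dir E: first cell '.' (not opp) -> no flip
Dir SW: edge -> no flip
Dir S: edge -> no flip
Dir SE: edge -> no flip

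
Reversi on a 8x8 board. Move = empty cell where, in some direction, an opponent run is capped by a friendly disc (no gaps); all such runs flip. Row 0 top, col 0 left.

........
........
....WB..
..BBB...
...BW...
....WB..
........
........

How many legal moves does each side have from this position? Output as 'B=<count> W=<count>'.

Answer: B=7 W=6

Derivation:
-- B to move --
(1,3): no bracket -> illegal
(1,4): flips 1 -> legal
(1,5): flips 1 -> legal
(2,3): flips 1 -> legal
(3,5): no bracket -> illegal
(4,5): flips 1 -> legal
(5,3): flips 1 -> legal
(6,3): no bracket -> illegal
(6,4): flips 2 -> legal
(6,5): flips 1 -> legal
B mobility = 7
-- W to move --
(1,4): no bracket -> illegal
(1,5): no bracket -> illegal
(1,6): no bracket -> illegal
(2,1): flips 2 -> legal
(2,2): flips 1 -> legal
(2,3): no bracket -> illegal
(2,6): flips 1 -> legal
(3,1): no bracket -> illegal
(3,5): no bracket -> illegal
(3,6): no bracket -> illegal
(4,1): no bracket -> illegal
(4,2): flips 2 -> legal
(4,5): no bracket -> illegal
(4,6): no bracket -> illegal
(5,2): no bracket -> illegal
(5,3): no bracket -> illegal
(5,6): flips 1 -> legal
(6,4): no bracket -> illegal
(6,5): no bracket -> illegal
(6,6): flips 1 -> legal
W mobility = 6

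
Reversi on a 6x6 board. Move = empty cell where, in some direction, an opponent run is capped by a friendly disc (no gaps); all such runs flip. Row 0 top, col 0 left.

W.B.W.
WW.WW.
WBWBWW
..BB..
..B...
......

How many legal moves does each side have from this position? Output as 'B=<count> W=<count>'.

Answer: B=6 W=6

Derivation:
-- B to move --
(0,1): flips 1 -> legal
(0,3): flips 1 -> legal
(0,5): flips 1 -> legal
(1,2): flips 1 -> legal
(1,5): flips 1 -> legal
(3,0): no bracket -> illegal
(3,1): no bracket -> illegal
(3,4): no bracket -> illegal
(3,5): flips 2 -> legal
B mobility = 6
-- W to move --
(0,1): no bracket -> illegal
(0,3): no bracket -> illegal
(1,2): no bracket -> illegal
(3,0): no bracket -> illegal
(3,1): flips 1 -> legal
(3,4): no bracket -> illegal
(4,1): flips 2 -> legal
(4,3): flips 4 -> legal
(4,4): flips 1 -> legal
(5,1): flips 2 -> legal
(5,2): flips 2 -> legal
(5,3): no bracket -> illegal
W mobility = 6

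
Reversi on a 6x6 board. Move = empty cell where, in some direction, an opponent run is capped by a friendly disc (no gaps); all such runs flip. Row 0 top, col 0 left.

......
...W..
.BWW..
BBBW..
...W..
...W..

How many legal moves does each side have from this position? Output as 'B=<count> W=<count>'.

-- B to move --
(0,2): no bracket -> illegal
(0,3): no bracket -> illegal
(0,4): flips 2 -> legal
(1,1): no bracket -> illegal
(1,2): flips 1 -> legal
(1,4): flips 1 -> legal
(2,4): flips 2 -> legal
(3,4): flips 1 -> legal
(4,2): no bracket -> illegal
(4,4): no bracket -> illegal
(5,2): no bracket -> illegal
(5,4): flips 1 -> legal
B mobility = 6
-- W to move --
(1,0): flips 2 -> legal
(1,1): no bracket -> illegal
(1,2): no bracket -> illegal
(2,0): flips 1 -> legal
(4,0): flips 1 -> legal
(4,1): flips 1 -> legal
(4,2): flips 1 -> legal
W mobility = 5

Answer: B=6 W=5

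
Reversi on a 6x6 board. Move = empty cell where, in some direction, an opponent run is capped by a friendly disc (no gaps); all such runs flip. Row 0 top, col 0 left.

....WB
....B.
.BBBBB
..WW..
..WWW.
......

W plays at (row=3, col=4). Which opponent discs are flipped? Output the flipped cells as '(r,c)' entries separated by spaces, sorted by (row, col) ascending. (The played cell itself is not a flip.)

Dir NW: opp run (2,3), next='.' -> no flip
Dir N: opp run (2,4) (1,4) capped by W -> flip
Dir NE: opp run (2,5), next=edge -> no flip
Dir W: first cell 'W' (not opp) -> no flip
Dir E: first cell '.' (not opp) -> no flip
Dir SW: first cell 'W' (not opp) -> no flip
Dir S: first cell 'W' (not opp) -> no flip
Dir SE: first cell '.' (not opp) -> no flip

Answer: (1,4) (2,4)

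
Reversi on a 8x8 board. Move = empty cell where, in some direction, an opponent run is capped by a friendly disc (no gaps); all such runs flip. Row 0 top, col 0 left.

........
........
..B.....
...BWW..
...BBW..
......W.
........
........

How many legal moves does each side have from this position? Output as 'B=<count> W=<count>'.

Answer: B=5 W=5

Derivation:
-- B to move --
(2,3): no bracket -> illegal
(2,4): flips 1 -> legal
(2,5): flips 1 -> legal
(2,6): flips 1 -> legal
(3,6): flips 2 -> legal
(4,6): flips 1 -> legal
(4,7): no bracket -> illegal
(5,4): no bracket -> illegal
(5,5): no bracket -> illegal
(5,7): no bracket -> illegal
(6,5): no bracket -> illegal
(6,6): no bracket -> illegal
(6,7): no bracket -> illegal
B mobility = 5
-- W to move --
(1,1): no bracket -> illegal
(1,2): no bracket -> illegal
(1,3): no bracket -> illegal
(2,1): no bracket -> illegal
(2,3): no bracket -> illegal
(2,4): no bracket -> illegal
(3,1): no bracket -> illegal
(3,2): flips 1 -> legal
(4,2): flips 2 -> legal
(5,2): flips 1 -> legal
(5,3): flips 1 -> legal
(5,4): flips 1 -> legal
(5,5): no bracket -> illegal
W mobility = 5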